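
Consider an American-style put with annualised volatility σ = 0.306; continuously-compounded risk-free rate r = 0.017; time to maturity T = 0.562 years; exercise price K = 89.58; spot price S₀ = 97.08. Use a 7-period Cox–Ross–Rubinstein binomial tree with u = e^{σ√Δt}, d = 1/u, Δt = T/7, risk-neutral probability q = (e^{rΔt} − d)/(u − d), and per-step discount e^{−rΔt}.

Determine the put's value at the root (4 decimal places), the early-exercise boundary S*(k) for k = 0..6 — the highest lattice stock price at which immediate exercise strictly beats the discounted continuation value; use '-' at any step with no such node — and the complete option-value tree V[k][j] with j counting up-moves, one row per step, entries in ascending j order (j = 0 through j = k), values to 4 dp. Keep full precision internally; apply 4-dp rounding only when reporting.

price = 4.8248
boundary = - - - - 68.6292 74.8452 81.6243
tree:
4.8248
7.3364 2.1841
10.8318 3.6633 0.6271
15.4160 6.0178 1.1854 0.0390
20.9508 9.6104 2.2383 0.0760 0.0000
26.6506 14.7348 4.2222 0.1481 0.0000 0.0000
31.8770 20.9508 7.9557 0.2887 0.0000 0.0000 0.0000
36.6693 26.6506 14.7348 0.5627 0.0000 0.0000 0.0000 0.0000

Δt=0.08029  u=1.09057  d=0.91695  q=0.48620  discount=0.99864
step 7 (expiry): payoffs max(K−S,0) = 36.6693 26.6506 14.7348 0.5627 0.0000 0.0000 0.0000 0.0000
step 6: (k=6,j=0): S=57.7030, (K−S)⁺=31.8770, hold=31.7548 ⇒ V=31.8770 exercise | (k=6,j=1): S=68.6292, (K−S)⁺=20.9508, hold=20.8286 ⇒ V=20.9508 exercise | (k=6,j=2): S=81.6243, (K−S)⁺=7.9557, hold=7.8335 ⇒ V=7.9557 exercise | (k=6,j=3): S=97.0800, (K−S)⁺=0.0000, hold=0.2887 ⇒ V=0.2887 continue | (k=6,j=4): S=115.4623, (K−S)⁺=0.0000, hold=0.0000 ⇒ V=0.0000 continue | (k=6,j=5): S=137.3253, (K−S)⁺=0.0000, hold=0.0000 ⇒ V=0.0000 continue | (k=6,j=6): S=163.3281, (K−S)⁺=0.0000, hold=0.0000 ⇒ V=0.0000 continue  boundary S*=81.6243
step 5: (k=5,j=0): S=62.9294, (K−S)⁺=26.6506, hold=26.5284 ⇒ V=26.6506 exercise | (k=5,j=1): S=74.8452, (K−S)⁺=14.7348, hold=14.6126 ⇒ V=14.7348 exercise | (k=5,j=2): S=89.0173, (K−S)⁺=0.5627, hold=4.2222 ⇒ V=4.2222 continue | (k=5,j=3): S=105.8729, (K−S)⁺=0.0000, hold=0.1481 ⇒ V=0.1481 continue | (k=5,j=4): S=125.9202, (K−S)⁺=0.0000, hold=0.0000 ⇒ V=0.0000 continue | (k=5,j=5): S=149.7634, (K−S)⁺=0.0000, hold=0.0000 ⇒ V=0.0000 continue  boundary S*=74.8452
step 4: (k=4,j=0): S=68.6292, (K−S)⁺=20.9508, hold=20.8286 ⇒ V=20.9508 exercise | (k=4,j=1): S=81.6243, (K−S)⁺=7.9557, hold=9.6104 ⇒ V=9.6104 continue | (k=4,j=2): S=97.0800, (K−S)⁺=0.0000, hold=2.2383 ⇒ V=2.2383 continue | (k=4,j=3): S=115.4623, (K−S)⁺=0.0000, hold=0.0760 ⇒ V=0.0760 continue | (k=4,j=4): S=137.3253, (K−S)⁺=0.0000, hold=0.0000 ⇒ V=0.0000 continue  boundary S*=68.6292
step 3: (k=3,j=0): S=74.8452, (K−S)⁺=14.7348, hold=15.4160 ⇒ V=15.4160 continue | (k=3,j=1): S=89.0173, (K−S)⁺=0.5627, hold=6.0178 ⇒ V=6.0178 continue | (k=3,j=2): S=105.8729, (K−S)⁺=0.0000, hold=1.1854 ⇒ V=1.1854 continue | (k=3,j=3): S=125.9202, (K−S)⁺=0.0000, hold=0.0390 ⇒ V=0.0390 continue  boundary S*=-
step 2: (k=2,j=0): S=81.6243, (K−S)⁺=7.9557, hold=10.8318 ⇒ V=10.8318 continue | (k=2,j=1): S=97.0800, (K−S)⁺=0.0000, hold=3.6633 ⇒ V=3.6633 continue | (k=2,j=2): S=115.4623, (K−S)⁺=0.0000, hold=0.6271 ⇒ V=0.6271 continue  boundary S*=-
step 1: (k=1,j=0): S=89.0173, (K−S)⁺=0.5627, hold=7.3364 ⇒ V=7.3364 continue | (k=1,j=1): S=105.8729, (K−S)⁺=0.0000, hold=2.1841 ⇒ V=2.1841 continue  boundary S*=-
step 0: (k=0,j=0): S=97.0800, (K−S)⁺=0.0000, hold=4.8248 ⇒ V=4.8248 continue  boundary S*=-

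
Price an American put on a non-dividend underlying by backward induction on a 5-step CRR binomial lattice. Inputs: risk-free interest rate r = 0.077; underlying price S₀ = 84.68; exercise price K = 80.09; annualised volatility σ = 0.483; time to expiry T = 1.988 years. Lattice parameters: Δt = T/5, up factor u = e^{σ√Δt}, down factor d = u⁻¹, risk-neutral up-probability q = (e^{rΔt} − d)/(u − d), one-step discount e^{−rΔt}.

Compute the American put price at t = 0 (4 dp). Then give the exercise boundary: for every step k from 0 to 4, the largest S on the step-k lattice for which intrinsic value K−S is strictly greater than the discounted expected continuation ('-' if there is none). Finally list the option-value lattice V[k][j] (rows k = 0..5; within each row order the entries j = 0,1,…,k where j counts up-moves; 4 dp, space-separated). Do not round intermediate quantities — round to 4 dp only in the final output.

params: Δt=0.39760 u=1.35603 d=0.73745 q=0.47470 e^(-rΔt)=0.96985
t_5 payoffs: 61.6211 46.1293 17.6428 0.0000 0.0000 0.0000
t_4: node(4,0) S=25.0443 payoff=55.0457 vs cont=52.6309 → 55.0457 [stop]  node(4,1) S=46.0516 payoff=34.0384 vs cont=31.6236 → 34.0384 [stop]  node(4,2) S=84.6800 payoff=0.0000 vs cont=8.9883 → 8.9883 [wait]  node(4,3) S=155.7101 payoff=0.0000 vs cont=0.0000 → 0.0000 [wait]  node(4,4) S=286.3206 payoff=0.0000 vs cont=0.0000 → 0.0000 [wait]  ⇒ S*(4)=46.0516
t_3: node(3,0) S=33.9607 payoff=46.1293 vs cont=43.7145 → 46.1293 [stop]  node(3,1) S=62.4472 payoff=17.6428 vs cont=21.4793 → 21.4793 [wait]  node(3,2) S=114.8283 payoff=0.0000 vs cont=4.5792 → 4.5792 [wait]  node(3,3) S=211.1469 payoff=0.0000 vs cont=0.0000 → 0.0000 [wait]  ⇒ S*(3)=33.9607
t_2: node(2,0) S=46.0516 payoff=34.0384 vs cont=33.3898 → 34.0384 [stop]  node(2,1) S=84.6800 payoff=0.0000 vs cont=13.0510 → 13.0510 [wait]  node(2,2) S=155.7101 payoff=0.0000 vs cont=2.3329 → 2.3329 [wait]  ⇒ S*(2)=46.0516
t_1: node(1,0) S=62.4472 payoff=17.6428 vs cont=23.3497 → 23.3497 [wait]  node(1,1) S=114.8283 payoff=0.0000 vs cont=7.7230 → 7.7230 [wait]  ⇒ S*(1)=-
t_0: node(0,0) S=84.6800 payoff=0.0000 vs cont=15.4513 → 15.4513 [wait]  ⇒ S*(0)=-

price = 15.4513
boundary = - - 46.0516 33.9607 46.0516
tree:
15.4513
23.3497 7.7230
34.0384 13.0510 2.3329
46.1293 21.4793 4.5792 0.0000
55.0457 34.0384 8.9883 0.0000 0.0000
61.6211 46.1293 17.6428 0.0000 0.0000 0.0000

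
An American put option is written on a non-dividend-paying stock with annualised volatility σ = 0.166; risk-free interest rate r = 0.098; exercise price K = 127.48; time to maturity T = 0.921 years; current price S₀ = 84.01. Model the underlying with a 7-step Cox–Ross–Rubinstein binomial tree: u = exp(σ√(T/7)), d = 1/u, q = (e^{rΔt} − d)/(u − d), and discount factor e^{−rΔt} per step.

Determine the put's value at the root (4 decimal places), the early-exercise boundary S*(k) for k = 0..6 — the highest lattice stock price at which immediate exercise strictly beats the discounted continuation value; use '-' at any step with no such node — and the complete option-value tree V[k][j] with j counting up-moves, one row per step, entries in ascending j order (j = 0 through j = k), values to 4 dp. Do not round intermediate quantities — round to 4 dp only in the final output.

Δt=0.13157  u=1.06206  d=0.94156  q=0.59265  discount=0.98719
step 7 (expiry): payoffs max(K−S,0) = 72.3637 65.3100 57.3537 48.3792 38.2561 26.8375 13.9576 0.0000
step 6: (k=6,j=0): S=58.5370, (K−S)⁺=68.9430, hold=67.3098 ⇒ V=68.9430 exercise | (k=6,j=1): S=66.0284, (K−S)⁺=61.4516, hold=59.8184 ⇒ V=61.4516 exercise | (k=6,j=2): S=74.4785, (K−S)⁺=53.0015, hold=51.3683 ⇒ V=53.0015 exercise | (k=6,j=3): S=84.0100, (K−S)⁺=43.4700, hold=41.8368 ⇒ V=43.4700 exercise | (k=6,j=4): S=94.7613, (K−S)⁺=32.7187, hold=31.0855 ⇒ V=32.7187 exercise | (k=6,j=5): S=106.8886, (K−S)⁺=20.5914, hold=18.9582 ⇒ V=20.5914 exercise | (k=6,j=6): S=120.5679, (K−S)⁺=6.9121, hold=5.6128 ⇒ V=6.9121 exercise  boundary S*=120.5679
step 5: (k=5,j=0): S=62.1700, (K−S)⁺=65.3100, hold=63.6769 ⇒ V=65.3100 exercise | (k=5,j=1): S=70.1263, (K−S)⁺=57.3537, hold=55.7206 ⇒ V=57.3537 exercise | (k=5,j=2): S=79.1008, (K−S)⁺=48.3792, hold=46.7460 ⇒ V=48.3792 exercise | (k=5,j=3): S=89.2239, (K−S)⁺=38.2561, hold=36.6230 ⇒ V=38.2561 exercise | (k=5,j=4): S=100.6425, (K−S)⁺=26.8375, hold=25.2044 ⇒ V=26.8375 exercise | (k=5,j=5): S=113.5224, (K−S)⁺=13.9576, hold=12.3245 ⇒ V=13.9576 exercise  boundary S*=113.5224
step 4: (k=4,j=0): S=66.0284, (K−S)⁺=61.4516, hold=59.8184 ⇒ V=61.4516 exercise | (k=4,j=1): S=74.4785, (K−S)⁺=53.0015, hold=51.3683 ⇒ V=53.0015 exercise | (k=4,j=2): S=84.0100, (K−S)⁺=43.4700, hold=41.8368 ⇒ V=43.4700 exercise | (k=4,j=3): S=94.7613, (K−S)⁺=32.7187, hold=31.0855 ⇒ V=32.7187 exercise | (k=4,j=4): S=106.8886, (K−S)⁺=20.5914, hold=18.9582 ⇒ V=20.5914 exercise  boundary S*=106.8886
step 3: (k=3,j=0): S=70.1263, (K−S)⁺=57.3537, hold=55.7206 ⇒ V=57.3537 exercise | (k=3,j=1): S=79.1008, (K−S)⁺=48.3792, hold=46.7460 ⇒ V=48.3792 exercise | (k=3,j=2): S=89.2239, (K−S)⁺=38.2561, hold=36.6230 ⇒ V=38.2561 exercise | (k=3,j=3): S=100.6425, (K−S)⁺=26.8375, hold=25.2044 ⇒ V=26.8375 exercise  boundary S*=100.6425
step 2: (k=2,j=0): S=74.4785, (K−S)⁺=53.0015, hold=51.3683 ⇒ V=53.0015 exercise | (k=2,j=1): S=84.0100, (K−S)⁺=43.4700, hold=41.8368 ⇒ V=43.4700 exercise | (k=2,j=2): S=94.7613, (K−S)⁺=32.7187, hold=31.0855 ⇒ V=32.7187 exercise  boundary S*=94.7613
step 1: (k=1,j=0): S=79.1008, (K−S)⁺=48.3792, hold=46.7460 ⇒ V=48.3792 exercise | (k=1,j=1): S=89.2239, (K−S)⁺=38.2561, hold=36.6230 ⇒ V=38.2561 exercise  boundary S*=89.2239
step 0: (k=0,j=0): S=84.0100, (K−S)⁺=43.4700, hold=41.8368 ⇒ V=43.4700 exercise  boundary S*=84.0100

price = 43.4700
boundary = 84.0100 89.2239 94.7613 100.6425 106.8886 113.5224 120.5679
tree:
43.4700
48.3792 38.2561
53.0015 43.4700 32.7187
57.3537 48.3792 38.2561 26.8375
61.4516 53.0015 43.4700 32.7187 20.5914
65.3100 57.3537 48.3792 38.2561 26.8375 13.9576
68.9430 61.4516 53.0015 43.4700 32.7187 20.5914 6.9121
72.3637 65.3100 57.3537 48.3792 38.2561 26.8375 13.9576 0.0000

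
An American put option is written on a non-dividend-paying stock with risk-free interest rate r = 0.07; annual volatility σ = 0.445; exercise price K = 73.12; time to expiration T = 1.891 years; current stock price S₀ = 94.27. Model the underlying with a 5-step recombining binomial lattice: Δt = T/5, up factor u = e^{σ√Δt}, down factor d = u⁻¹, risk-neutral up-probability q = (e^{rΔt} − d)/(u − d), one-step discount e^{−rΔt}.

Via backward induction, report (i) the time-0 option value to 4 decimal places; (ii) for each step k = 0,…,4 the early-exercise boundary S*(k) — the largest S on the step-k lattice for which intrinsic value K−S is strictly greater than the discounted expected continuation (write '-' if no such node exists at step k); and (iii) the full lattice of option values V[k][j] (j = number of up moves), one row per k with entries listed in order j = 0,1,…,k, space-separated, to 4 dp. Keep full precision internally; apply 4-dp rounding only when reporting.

price = 7.7209
boundary = - - - 41.4781 54.5344
tree:
7.7209
12.7934 2.6661
20.5684 5.0989 0.1839
31.6419 9.7406 0.3635 0.0000
41.5723 18.5856 0.7183 0.0000 0.0000
49.1253 31.6419 1.4195 0.0000 0.0000 0.0000

Δt=0.37820, u=1.31478, d=0.76059, q=0.48042, disc=e^(-rΔt)=0.97387
k=5 terminal: V=max(K-S,0) → 49.1253 31.6419 1.4195 0.0000 0.0000 0.0000
k=4: j=0 S=31.5477 intr=41.5723 cont=39.6620 V=41.5723[EX]; j=1 S=54.5344 intr=18.5856 cont=16.6753 V=18.5856[EX]; j=2 S=94.2700 intr=0.0000 cont=0.7183 V=0.7183[hold]; j=3 S=162.9584 intr=0.0000 cont=0.0000 V=0.0000[hold]; j=4 S=281.6955 intr=0.0000 cont=0.0000 V=0.0000[hold]  S*(4)=54.5344
k=3: j=0 S=41.4781 intr=31.6419 cont=29.7315 V=31.6419[EX]; j=1 S=71.7005 intr=1.4195 cont=9.7406 V=9.7406[hold]; j=2 S=123.9439 intr=0.0000 cont=0.3635 V=0.3635[hold]; j=3 S=214.2537 intr=0.0000 cont=0.0000 V=0.0000[hold]  S*(3)=41.4781
k=2: j=0 S=54.5344 intr=18.5856 cont=20.5684 V=20.5684[hold]; j=1 S=94.2700 intr=0.0000 cont=5.0989 V=5.0989[hold]; j=2 S=162.9584 intr=0.0000 cont=0.1839 V=0.1839[hold]  S*(2)=-
k=1: j=0 S=71.7005 intr=1.4195 cont=12.7934 V=12.7934[hold]; j=1 S=123.9439 intr=0.0000 cont=2.6661 V=2.6661[hold]  S*(1)=-
k=0: j=0 S=94.2700 intr=0.0000 cont=7.7209 V=7.7209[hold]  S*(0)=-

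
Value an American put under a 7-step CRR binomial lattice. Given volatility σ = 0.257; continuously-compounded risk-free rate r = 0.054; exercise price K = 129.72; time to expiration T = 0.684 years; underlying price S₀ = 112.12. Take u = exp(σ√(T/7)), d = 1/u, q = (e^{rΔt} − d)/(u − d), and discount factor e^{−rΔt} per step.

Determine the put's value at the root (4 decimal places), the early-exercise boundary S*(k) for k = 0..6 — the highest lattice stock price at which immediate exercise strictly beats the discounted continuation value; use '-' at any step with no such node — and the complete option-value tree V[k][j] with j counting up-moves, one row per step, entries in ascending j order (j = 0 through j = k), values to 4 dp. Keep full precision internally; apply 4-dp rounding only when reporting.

price = 19.3240
boundary = - 103.4650 95.4781 103.4650 95.4781 103.4650 112.1200
tree:
19.3240
26.2550 12.9389
34.2419 18.7892 7.5146
41.6122 26.2550 11.8904 3.4350
48.4136 34.2419 18.1113 6.1032 0.9357
54.6900 41.6122 26.2550 10.5616 1.9307 0.0000
60.4819 48.4136 34.2419 17.6000 3.9840 0.0000 0.0000
65.8267 54.6900 41.6122 26.2550 8.2210 0.0000 0.0000 0.0000

Δt=0.09771, u=1.08365, d=0.92281, q=0.51282, disc=e^(-rΔt)=0.99474
k=7 terminal: V=max(K-S,0) → 65.8267 54.6900 41.6122 26.2550 8.2210 0.0000 0.0000 0.0000
k=6: j=0 S=69.2381 intr=60.4819 cont=59.7992 V=60.4819[EX]; j=1 S=81.3064 intr=48.4136 cont=47.7310 V=48.4136[EX]; j=2 S=95.4781 intr=34.2419 cont=33.5592 V=34.2419[EX]; j=3 S=112.1200 intr=17.6000 cont=16.9173 V=17.6000[EX]; j=4 S=131.6626 intr=0.0000 cont=3.9840 V=3.9840[hold]; j=5 S=154.6114 intr=0.0000 cont=0.0000 V=0.0000[hold]; j=6 S=181.5603 intr=0.0000 cont=0.0000 V=0.0000[hold]  S*(6)=112.1200
k=5: j=0 S=75.0300 intr=54.6900 cont=54.0073 V=54.6900[EX]; j=1 S=88.1078 intr=41.6122 cont=40.9296 V=41.6122[EX]; j=2 S=103.4650 intr=26.2550 cont=25.5723 V=26.2550[EX]; j=3 S=121.4990 intr=8.2210 cont=10.5616 V=10.5616[hold]; j=4 S=142.6764 intr=0.0000 cont=1.9307 V=1.9307[hold]; j=5 S=167.5449 intr=0.0000 cont=0.0000 V=0.0000[hold]  S*(5)=103.4650
k=4: j=0 S=81.3064 intr=48.4136 cont=47.7310 V=48.4136[EX]; j=1 S=95.4781 intr=34.2419 cont=33.5592 V=34.2419[EX]; j=2 S=112.1200 intr=17.6000 cont=18.1113 V=18.1113[hold]; j=3 S=131.6626 intr=0.0000 cont=6.1032 V=6.1032[hold]; j=4 S=154.6114 intr=0.0000 cont=0.9357 V=0.9357[hold]  S*(4)=95.4781
k=3: j=0 S=88.1078 intr=41.6122 cont=40.9296 V=41.6122[EX]; j=1 S=103.4650 intr=26.2550 cont=25.8332 V=26.2550[EX]; j=2 S=121.4990 intr=8.2210 cont=11.8904 V=11.8904[hold]; j=3 S=142.6764 intr=0.0000 cont=3.4350 V=3.4350[hold]  S*(3)=103.4650
k=2: j=0 S=95.4781 intr=34.2419 cont=33.5592 V=34.2419[EX]; j=1 S=112.1200 intr=17.6000 cont=18.7892 V=18.7892[hold]; j=2 S=131.6626 intr=0.0000 cont=7.5146 V=7.5146[hold]  S*(2)=95.4781
k=1: j=0 S=103.4650 intr=26.2550 cont=26.1790 V=26.2550[EX]; j=1 S=121.4990 intr=8.2210 cont=12.9389 V=12.9389[hold]  S*(1)=103.4650
k=0: j=0 S=112.1200 intr=17.6000 cont=19.3240 V=19.3240[hold]  S*(0)=-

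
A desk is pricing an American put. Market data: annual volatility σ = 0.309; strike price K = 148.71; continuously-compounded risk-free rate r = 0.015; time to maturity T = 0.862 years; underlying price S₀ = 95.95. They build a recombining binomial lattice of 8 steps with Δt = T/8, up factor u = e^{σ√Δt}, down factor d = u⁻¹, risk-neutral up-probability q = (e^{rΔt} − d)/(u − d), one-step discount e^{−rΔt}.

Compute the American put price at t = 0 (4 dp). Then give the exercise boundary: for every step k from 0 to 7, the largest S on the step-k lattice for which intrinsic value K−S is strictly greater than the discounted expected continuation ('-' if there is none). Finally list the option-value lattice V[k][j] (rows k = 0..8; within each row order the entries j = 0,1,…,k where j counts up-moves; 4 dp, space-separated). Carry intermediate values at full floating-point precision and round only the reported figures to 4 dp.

params: Δt=0.10775 u=1.10675 d=0.90354 q=0.48262 e^(-rΔt)=0.99839
t_8 payoffs: 106.0873 96.5015 84.7597 70.3772 52.7600 31.1807 4.7482 0.0000 0.0000
t_7: node(7,0) S=47.1727 payoff=101.5373 vs cont=101.2971 → 101.5373 [stop]  node(7,1) S=57.7819 payoff=90.9281 vs cont=90.6879 → 90.9281 [stop]  node(7,2) S=70.7772 payoff=77.9328 vs cont=77.6927 → 77.9328 [stop]  node(7,3) S=86.6951 payoff=62.0149 vs cont=61.7748 → 62.0149 [stop]  node(7,4) S=106.1929 payoff=42.5171 vs cont=42.2769 → 42.5171 [stop]  node(7,5) S=130.0758 payoff=18.6342 vs cont=18.3940 → 18.6342 [stop]  node(7,6) S=159.3301 payoff=0.0000 vs cont=2.4526 → 2.4526 [wait]  node(7,7) S=195.1636 payoff=0.0000 vs cont=0.0000 → 0.0000 [wait]  ⇒ S*(7)=130.0758
t_6: node(6,0) S=52.2085 payoff=96.5015 vs cont=96.2613 → 96.5015 [stop]  node(6,1) S=63.9503 payoff=84.7597 vs cont=84.5195 → 84.7597 [stop]  node(6,2) S=78.3328 payoff=70.3772 vs cont=70.1370 → 70.3772 [stop]  node(6,3) S=95.9500 payoff=52.7600 vs cont=52.5198 → 52.7600 [stop]  node(6,4) S=117.5293 payoff=31.1807 vs cont=30.9406 → 31.1807 [stop]  node(6,5) S=143.9618 payoff=4.7482 vs cont=10.8071 → 10.8071 [wait]  node(6,6) S=176.3390 payoff=0.0000 vs cont=1.2669 → 1.2669 [wait]  ⇒ S*(6)=117.5293
t_5: node(5,0) S=57.7819 payoff=90.9281 vs cont=90.6879 → 90.9281 [stop]  node(5,1) S=70.7772 payoff=77.9328 vs cont=77.6927 → 77.9328 [stop]  node(5,2) S=86.6951 payoff=62.0149 vs cont=61.7748 → 62.0149 [stop]  node(5,3) S=106.1929 payoff=42.5171 vs cont=42.2769 → 42.5171 [stop]  node(5,4) S=130.0758 payoff=18.6342 vs cont=21.3134 → 21.3134 [wait]  node(5,5) S=159.3301 payoff=0.0000 vs cont=6.1927 → 6.1927 [wait]  ⇒ S*(5)=106.1929
t_4: node(4,0) S=63.9503 payoff=84.7597 vs cont=84.5195 → 84.7597 [stop]  node(4,1) S=78.3328 payoff=70.3772 vs cont=70.1370 → 70.3772 [stop]  node(4,2) S=95.9500 payoff=52.7600 vs cont=52.5198 → 52.7600 [stop]  node(4,3) S=117.5293 payoff=31.1807 vs cont=32.2316 → 32.2316 [wait]  node(4,4) S=143.9618 payoff=4.7482 vs cont=13.9932 → 13.9932 [wait]  ⇒ S*(4)=95.9500
t_3: node(3,0) S=70.7772 payoff=77.9328 vs cont=77.6927 → 77.9328 [stop]  node(3,1) S=86.6951 payoff=62.0149 vs cont=61.7748 → 62.0149 [stop]  node(3,2) S=106.1929 payoff=42.5171 vs cont=42.7833 → 42.7833 [wait]  node(3,3) S=130.0758 payoff=18.6342 vs cont=23.3914 → 23.3914 [wait]  ⇒ S*(3)=86.6951
t_2: node(2,0) S=78.3328 payoff=70.3772 vs cont=70.1370 → 70.3772 [stop]  node(2,1) S=95.9500 payoff=52.7600 vs cont=52.6481 → 52.7600 [stop]  node(2,2) S=117.5293 payoff=31.1807 vs cont=33.3703 → 33.3703 [wait]  ⇒ S*(2)=95.9500
t_1: node(1,0) S=86.6951 payoff=62.0149 vs cont=61.7748 → 62.0149 [stop]  node(1,1) S=106.1929 payoff=42.5171 vs cont=43.3320 → 43.3320 [wait]  ⇒ S*(1)=86.6951
t_0: node(0,0) S=95.9500 payoff=52.7600 vs cont=52.9125 → 52.9125 [wait]  ⇒ S*(0)=-

price = 52.9125
boundary = - 86.6951 95.9500 86.6951 95.9500 106.1929 117.5293 130.0758
tree:
52.9125
62.0149 43.3320
70.3772 52.7600 33.3703
77.9328 62.0149 42.7833 23.3914
84.7597 70.3772 52.7600 32.2316 13.9932
90.9281 77.9328 62.0149 42.5171 21.3134 6.1927
96.5015 84.7597 70.3772 52.7600 31.1807 10.8071 1.2669
101.5373 90.9281 77.9328 62.0149 42.5171 18.6342 2.4526 0.0000
106.0873 96.5015 84.7597 70.3772 52.7600 31.1807 4.7482 0.0000 0.0000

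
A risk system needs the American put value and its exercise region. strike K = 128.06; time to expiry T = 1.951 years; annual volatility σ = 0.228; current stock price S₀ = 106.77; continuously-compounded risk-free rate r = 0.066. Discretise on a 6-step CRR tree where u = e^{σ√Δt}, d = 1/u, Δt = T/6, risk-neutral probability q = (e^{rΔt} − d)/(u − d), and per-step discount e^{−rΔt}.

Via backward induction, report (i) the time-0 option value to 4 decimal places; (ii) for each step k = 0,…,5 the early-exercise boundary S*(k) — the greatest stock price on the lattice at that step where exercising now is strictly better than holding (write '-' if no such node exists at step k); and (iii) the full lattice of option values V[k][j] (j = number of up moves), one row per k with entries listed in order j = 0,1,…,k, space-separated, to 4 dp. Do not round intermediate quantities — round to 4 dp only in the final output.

price = 21.9044
boundary = - 93.7530 82.3230 93.7530 106.7700 93.7530
tree:
21.9044
34.3070 12.6496
45.7370 21.3283 6.0682
55.7735 34.3070 11.5808 1.8102
64.5864 45.7370 21.2900 4.1166 0.0000
72.3249 55.7735 34.3070 9.3618 0.0000 0.0000
79.1199 64.5864 45.7370 21.2900 0.0000 0.0000 0.0000

params: Δt=0.32517 u=1.13884 d=0.87808 q=0.55073 e^(-rΔt)=0.97877
t_6 payoffs: 79.1199 64.5864 45.7370 21.2900 0.0000 0.0000 0.0000
t_5: node(5,0) S=55.7351 payoff=72.3249 vs cont=69.6059 → 72.3249 [stop]  node(5,1) S=72.2865 payoff=55.7735 vs cont=53.0545 → 55.7735 [stop]  node(5,2) S=93.7530 payoff=34.3070 vs cont=31.5880 → 34.3070 [stop]  node(5,3) S=121.5943 payoff=6.4657 vs cont=9.3618 → 9.3618 [wait]  node(5,4) S=157.7035 payoff=0.0000 vs cont=0.0000 → 0.0000 [wait]  node(5,5) S=204.5359 payoff=0.0000 vs cont=0.0000 → 0.0000 [wait]  ⇒ S*(5)=93.7530
t_4: node(4,0) S=63.4736 payoff=64.5864 vs cont=61.8674 → 64.5864 [stop]  node(4,1) S=82.3230 payoff=45.7370 vs cont=43.0180 → 45.7370 [stop]  node(4,2) S=106.7700 payoff=21.2900 vs cont=20.1321 → 21.2900 [stop]  node(4,3) S=138.4769 payoff=0.0000 vs cont=4.1166 → 4.1166 [wait]  node(4,4) S=179.5997 payoff=0.0000 vs cont=0.0000 → 0.0000 [wait]  ⇒ S*(4)=106.7700
t_3: node(3,0) S=72.2865 payoff=55.7735 vs cont=53.0545 → 55.7735 [stop]  node(3,1) S=93.7530 payoff=34.3070 vs cont=31.5880 → 34.3070 [stop]  node(3,2) S=121.5943 payoff=6.4657 vs cont=11.5808 → 11.5808 [wait]  node(3,3) S=157.7035 payoff=0.0000 vs cont=1.8102 → 1.8102 [wait]  ⇒ S*(3)=93.7530
t_2: node(2,0) S=82.3230 payoff=45.7370 vs cont=43.0180 → 45.7370 [stop]  node(2,1) S=106.7700 payoff=21.2900 vs cont=21.3283 → 21.3283 [wait]  node(2,2) S=138.4769 payoff=0.0000 vs cont=6.0682 → 6.0682 [wait]  ⇒ S*(2)=82.3230
t_1: node(1,0) S=93.7530 payoff=34.3070 vs cont=31.6086 → 34.3070 [stop]  node(1,1) S=121.5943 payoff=6.4657 vs cont=12.6496 → 12.6496 [wait]  ⇒ S*(1)=93.7530
t_0: node(0,0) S=106.7700 payoff=21.2900 vs cont=21.9044 → 21.9044 [wait]  ⇒ S*(0)=-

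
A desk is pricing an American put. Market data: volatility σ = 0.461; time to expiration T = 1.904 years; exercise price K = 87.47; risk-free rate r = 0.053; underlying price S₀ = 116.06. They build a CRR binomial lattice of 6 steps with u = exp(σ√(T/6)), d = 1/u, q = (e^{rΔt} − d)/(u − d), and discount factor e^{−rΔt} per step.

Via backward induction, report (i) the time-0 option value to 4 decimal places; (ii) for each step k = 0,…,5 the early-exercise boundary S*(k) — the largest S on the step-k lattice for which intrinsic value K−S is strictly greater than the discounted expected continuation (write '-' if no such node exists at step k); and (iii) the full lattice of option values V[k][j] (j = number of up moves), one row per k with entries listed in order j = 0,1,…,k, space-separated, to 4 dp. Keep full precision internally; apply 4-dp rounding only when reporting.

Δt=0.31733, u=1.29653, d=0.77129, q=0.46773, disc=e^(-rΔt)=0.98332
k=6 terminal: V=max(K-S,0) → 63.0365 46.3975 18.4274 0.0000 0.0000 0.0000 0.0000
k=5: j=0 S=31.6788 intr=55.7912 cont=54.3324 V=55.7912[EX]; j=1 S=53.2518 intr=34.2182 cont=32.7594 V=34.2182[EX]; j=2 S=89.5158 intr=0.0000 cont=9.6448 V=9.6448[hold]; j=3 S=150.4754 intr=0.0000 cont=0.0000 V=0.0000[hold]; j=4 S=252.9479 intr=0.0000 cont=0.0000 V=0.0000[hold]; j=5 S=425.2035 intr=0.0000 cont=0.0000 V=0.0000[hold]  S*(5)=53.2518
k=4: j=0 S=41.0725 intr=46.3975 cont=44.9387 V=46.3975[EX]; j=1 S=69.0426 intr=18.4274 cont=22.3455 V=22.3455[hold]; j=2 S=116.0600 intr=0.0000 cont=5.0480 V=5.0480[hold]; j=3 S=195.0960 intr=0.0000 cont=0.0000 V=0.0000[hold]; j=4 S=327.9548 intr=0.0000 cont=0.0000 V=0.0000[hold]  S*(4)=41.0725
k=3: j=0 S=53.2518 intr=34.2182 cont=34.5614 V=34.5614[hold]; j=1 S=89.5158 intr=0.0000 cont=14.0172 V=14.0172[hold]; j=2 S=150.4754 intr=0.0000 cont=2.6421 V=2.6421[hold]; j=3 S=252.9479 intr=0.0000 cont=0.0000 V=0.0000[hold]  S*(3)=-
k=2: j=0 S=69.0426 intr=18.4274 cont=24.5361 V=24.5361[hold]; j=1 S=116.0600 intr=0.0000 cont=8.5516 V=8.5516[hold]; j=2 S=195.0960 intr=0.0000 cont=1.3828 V=1.3828[hold]  S*(2)=-
k=1: j=0 S=89.5158 intr=0.0000 cont=16.7751 V=16.7751[hold]; j=1 S=150.4754 intr=0.0000 cont=5.1119 V=5.1119[hold]  S*(1)=-
k=0: j=0 S=116.0600 intr=0.0000 cont=11.1311 V=11.1311[hold]  S*(0)=-

price = 11.1311
boundary = - - - - 41.0725 53.2518
tree:
11.1311
16.7751 5.1119
24.5361 8.5516 1.3828
34.5614 14.0172 2.6421 0.0000
46.3975 22.3455 5.0480 0.0000 0.0000
55.7912 34.2182 9.6448 0.0000 0.0000 0.0000
63.0365 46.3975 18.4274 0.0000 0.0000 0.0000 0.0000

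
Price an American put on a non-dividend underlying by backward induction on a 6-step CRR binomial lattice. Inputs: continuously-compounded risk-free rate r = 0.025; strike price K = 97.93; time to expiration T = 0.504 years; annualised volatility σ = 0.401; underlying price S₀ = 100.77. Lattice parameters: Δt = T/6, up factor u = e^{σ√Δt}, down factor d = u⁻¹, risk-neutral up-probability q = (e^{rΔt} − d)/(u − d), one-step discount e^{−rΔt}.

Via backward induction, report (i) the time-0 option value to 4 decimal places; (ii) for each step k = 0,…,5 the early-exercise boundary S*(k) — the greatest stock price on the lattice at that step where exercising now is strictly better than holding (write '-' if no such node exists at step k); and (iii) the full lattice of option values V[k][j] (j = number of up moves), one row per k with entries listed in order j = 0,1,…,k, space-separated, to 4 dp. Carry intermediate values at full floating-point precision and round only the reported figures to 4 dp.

Δt=0.08400, u=1.12324, d=0.89028, q=0.48000, disc=e^(-rΔt)=0.99790
k=6 terminal: V=max(K-S,0) → 47.7551 34.6254 18.0601 0.0000 0.0000 0.0000 0.0000
k=5: j=0 S=56.3587 intr=41.5713 cont=41.3659 V=41.5713[EX]; j=1 S=71.1065 intr=26.8235 cont=26.6181 V=26.8235[EX]; j=2 S=89.7134 intr=8.2166 cont=9.3715 V=9.3715[hold]; j=3 S=113.1893 intr=0.0000 cont=0.0000 V=0.0000[hold]; j=4 S=142.8083 intr=0.0000 cont=0.0000 V=0.0000[hold]; j=5 S=180.1779 intr=0.0000 cont=0.0000 V=0.0000[hold]  S*(5)=71.1065
k=4: j=0 S=63.3046 intr=34.6254 cont=34.4200 V=34.6254[EX]; j=1 S=79.8699 intr=18.0601 cont=18.4079 V=18.4079[hold]; j=2 S=100.7700 intr=0.0000 cont=4.8630 V=4.8630[hold]; j=3 S=127.1392 intr=0.0000 cont=0.0000 V=0.0000[hold]; j=4 S=160.4086 intr=0.0000 cont=0.0000 V=0.0000[hold]  S*(4)=63.3046
k=3: j=0 S=71.1065 intr=26.8235 cont=26.7847 V=26.8235[EX]; j=1 S=89.7134 intr=8.2166 cont=11.8813 V=11.8813[hold]; j=2 S=113.1893 intr=0.0000 cont=2.5234 V=2.5234[hold]; j=3 S=142.8083 intr=0.0000 cont=0.0000 V=0.0000[hold]  S*(3)=71.1065
k=2: j=0 S=79.8699 intr=18.0601 cont=19.6100 V=19.6100[hold]; j=1 S=100.7700 intr=0.0000 cont=7.3740 V=7.3740[hold]; j=2 S=127.1392 intr=0.0000 cont=1.3094 V=1.3094[hold]  S*(2)=-
k=1: j=0 S=89.7134 intr=8.2166 cont=13.7079 V=13.7079[hold]; j=1 S=113.1893 intr=0.0000 cont=4.4536 V=4.4536[hold]  S*(1)=-
k=0: j=0 S=100.7700 intr=0.0000 cont=9.2464 V=9.2464[hold]  S*(0)=-

price = 9.2464
boundary = - - - 71.1065 63.3046 71.1065
tree:
9.2464
13.7079 4.4536
19.6100 7.3740 1.3094
26.8235 11.8813 2.5234 0.0000
34.6254 18.4079 4.8630 0.0000 0.0000
41.5713 26.8235 9.3715 0.0000 0.0000 0.0000
47.7551 34.6254 18.0601 0.0000 0.0000 0.0000 0.0000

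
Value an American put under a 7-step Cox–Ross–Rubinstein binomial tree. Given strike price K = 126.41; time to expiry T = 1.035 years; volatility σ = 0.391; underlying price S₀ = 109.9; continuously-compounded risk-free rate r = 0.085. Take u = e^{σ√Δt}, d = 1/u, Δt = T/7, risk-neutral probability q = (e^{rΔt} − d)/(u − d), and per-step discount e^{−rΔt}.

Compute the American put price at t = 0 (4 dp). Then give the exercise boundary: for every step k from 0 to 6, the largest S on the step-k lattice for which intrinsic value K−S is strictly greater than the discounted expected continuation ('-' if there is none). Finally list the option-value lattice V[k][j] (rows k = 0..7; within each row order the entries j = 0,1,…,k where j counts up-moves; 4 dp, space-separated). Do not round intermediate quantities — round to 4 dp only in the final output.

Δt=0.14786, u=1.16224, d=0.86041, q=0.50439, disc=e^(-rΔt)=0.98751
k=7 terminal: V=max(K-S,0) → 88.0454 74.5872 56.4078 31.8511 0.0000 0.0000 0.0000 0.0000
k=6: j=0 S=44.5888 intr=81.8212 cont=80.2425 V=81.8212[EX]; j=1 S=60.2305 intr=66.1795 cont=64.6008 V=66.1795[EX]; j=2 S=81.3593 intr=45.0507 cont=43.4720 V=45.0507[EX]; j=3 S=109.9000 intr=16.5100 cont=15.5887 V=16.5100[EX]; j=4 S=148.4528 intr=0.0000 cont=0.0000 V=0.0000[hold]; j=5 S=200.5299 intr=0.0000 cont=0.0000 V=0.0000[hold]; j=6 S=270.8755 intr=0.0000 cont=0.0000 V=0.0000[hold]  S*(6)=109.9000
k=5: j=0 S=51.8228 intr=74.5872 cont=73.0084 V=74.5872[EX]; j=1 S=70.0022 intr=56.4078 cont=54.8290 V=56.4078[EX]; j=2 S=94.5589 intr=31.8511 cont=30.2724 V=31.8511[EX]; j=3 S=127.7300 intr=0.0000 cont=8.0804 V=8.0804[hold]; j=4 S=172.5376 intr=0.0000 cont=0.0000 V=0.0000[hold]; j=5 S=233.0636 intr=0.0000 cont=0.0000 V=0.0000[hold]  S*(5)=94.5589
k=4: j=0 S=60.2305 intr=66.1795 cont=64.6008 V=66.1795[EX]; j=1 S=81.3593 intr=45.0507 cont=43.4720 V=45.0507[EX]; j=2 S=109.9000 intr=16.5100 cont=19.6135 V=19.6135[hold]; j=3 S=148.4528 intr=0.0000 cont=3.9548 V=3.9548[hold]; j=4 S=200.5299 intr=0.0000 cont=0.0000 V=0.0000[hold]  S*(4)=81.3593
k=3: j=0 S=70.0022 intr=56.4078 cont=54.8290 V=56.4078[EX]; j=1 S=94.5589 intr=31.8511 cont=31.8181 V=31.8511[EX]; j=2 S=127.7300 intr=0.0000 cont=11.5691 V=11.5691[hold]; j=3 S=172.5376 intr=0.0000 cont=1.9356 V=1.9356[hold]  S*(3)=94.5589
k=2: j=0 S=81.3593 intr=45.0507 cont=43.4720 V=45.0507[EX]; j=1 S=109.9000 intr=16.5100 cont=21.3511 V=21.3511[hold]; j=2 S=148.4528 intr=0.0000 cont=6.6263 V=6.6263[hold]  S*(2)=81.3593
k=1: j=0 S=94.5589 intr=31.8511 cont=32.6837 V=32.6837[hold]; j=1 S=127.7300 intr=0.0000 cont=13.7502 V=13.7502[hold]  S*(1)=-
k=0: j=0 S=109.9000 intr=16.5100 cont=22.8450 V=22.8450[hold]  S*(0)=-

price = 22.8450
boundary = - - 81.3593 94.5589 81.3593 94.5589 109.9000
tree:
22.8450
32.6837 13.7502
45.0507 21.3511 6.6263
56.4078 31.8511 11.5691 1.9356
66.1795 45.0507 19.6135 3.9548 0.0000
74.5872 56.4078 31.8511 8.0804 0.0000 0.0000
81.8212 66.1795 45.0507 16.5100 0.0000 0.0000 0.0000
88.0454 74.5872 56.4078 31.8511 0.0000 0.0000 0.0000 0.0000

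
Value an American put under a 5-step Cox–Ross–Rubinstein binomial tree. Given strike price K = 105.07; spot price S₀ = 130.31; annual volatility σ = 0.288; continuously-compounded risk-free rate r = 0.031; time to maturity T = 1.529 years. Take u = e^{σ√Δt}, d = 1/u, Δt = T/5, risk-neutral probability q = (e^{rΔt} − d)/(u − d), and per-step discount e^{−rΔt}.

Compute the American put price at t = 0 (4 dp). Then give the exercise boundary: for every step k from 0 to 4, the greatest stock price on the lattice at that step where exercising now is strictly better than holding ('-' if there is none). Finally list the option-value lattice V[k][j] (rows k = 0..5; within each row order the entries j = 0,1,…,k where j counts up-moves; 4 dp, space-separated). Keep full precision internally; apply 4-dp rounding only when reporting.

Δt=0.30580, u=1.17264, d=0.85277, q=0.49005, disc=e^(-rΔt)=0.99056
k=5 terminal: V=max(K-S,0) → 46.3014 24.2575 0.0000 0.0000 0.0000 0.0000
k=4: j=0 S=68.9147 intr=36.1553 cont=35.1640 V=36.1553[EX]; j=1 S=94.7643 intr=10.3057 cont=12.2535 V=12.2535[hold]; j=2 S=130.3100 intr=0.0000 cont=0.0000 V=0.0000[hold]; j=3 S=179.1887 intr=0.0000 cont=0.0000 V=0.0000[hold]; j=4 S=246.4016 intr=0.0000 cont=0.0000 V=0.0000[hold]  S*(4)=68.9147
k=3: j=0 S=80.8125 intr=24.2575 cont=24.2117 V=24.2575[EX]; j=1 S=111.1249 intr=0.0000 cont=6.1898 V=6.1898[hold]; j=2 S=152.8073 intr=0.0000 cont=0.0000 V=0.0000[hold]; j=3 S=210.1247 intr=0.0000 cont=0.0000 V=0.0000[hold]  S*(3)=80.8125
k=2: j=0 S=94.7643 intr=10.3057 cont=15.2582 V=15.2582[hold]; j=1 S=130.3100 intr=0.0000 cont=3.1267 V=3.1267[hold]; j=2 S=179.1887 intr=0.0000 cont=0.0000 V=0.0000[hold]  S*(2)=-
k=1: j=0 S=111.1249 intr=0.0000 cont=9.2253 V=9.2253[hold]; j=1 S=152.8073 intr=0.0000 cont=1.5794 V=1.5794[hold]  S*(1)=-
k=0: j=0 S=130.3100 intr=0.0000 cont=5.4268 V=5.4268[hold]  S*(0)=-

price = 5.4268
boundary = - - - 80.8125 68.9147
tree:
5.4268
9.2253 1.5794
15.2582 3.1267 0.0000
24.2575 6.1898 0.0000 0.0000
36.1553 12.2535 0.0000 0.0000 0.0000
46.3014 24.2575 0.0000 0.0000 0.0000 0.0000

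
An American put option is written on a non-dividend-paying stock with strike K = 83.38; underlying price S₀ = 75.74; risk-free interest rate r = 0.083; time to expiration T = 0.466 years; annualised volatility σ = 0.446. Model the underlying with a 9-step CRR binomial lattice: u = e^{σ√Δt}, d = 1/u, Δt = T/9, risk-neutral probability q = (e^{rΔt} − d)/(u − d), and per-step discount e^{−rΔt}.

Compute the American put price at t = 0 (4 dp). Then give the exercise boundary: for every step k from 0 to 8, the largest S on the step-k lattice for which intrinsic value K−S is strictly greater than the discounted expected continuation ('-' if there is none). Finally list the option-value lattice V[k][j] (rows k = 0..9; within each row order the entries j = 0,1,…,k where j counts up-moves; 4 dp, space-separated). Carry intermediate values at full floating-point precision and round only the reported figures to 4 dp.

price = 12.2437
boundary = - - - 55.8600 61.8266 55.8600 61.8266 68.4306 75.7400
tree:
12.2437
16.5747 7.9463
21.7309 11.4758 4.4264
27.5200 16.0332 6.9414 1.9076
32.9109 21.5534 10.5595 3.3228 0.4852
37.7814 27.5200 15.4599 5.6685 0.9665 0.0000
42.1820 32.9109 21.5534 9.3982 1.9254 0.0000 0.0000
46.1579 37.7814 27.5200 14.9494 3.8353 0.0000 0.0000 0.0000
49.7500 42.1820 32.9109 21.5534 7.6400 0.0000 0.0000 0.0000 0.0000
52.9955 46.1579 37.7814 27.5200 14.9494 0.0000 0.0000 0.0000 0.0000 0.0000

Δt=0.05178  u=1.10681  d=0.90349  q=0.49583  discount=0.99571
step 9 (expiry): payoffs max(K−S,0) = 52.9955 46.1579 37.7814 27.5200 14.9494 0.0000 0.0000 0.0000 0.0000 0.0000
step 8: (k=8,j=0): S=33.6300, (K−S)⁺=49.7500, hold=49.3925 ⇒ V=49.7500 exercise | (k=8,j=1): S=41.1980, (K−S)⁺=42.1820, hold=41.8244 ⇒ V=42.1820 exercise | (k=8,j=2): S=50.4691, (K−S)⁺=32.9109, hold=32.5533 ⇒ V=32.9109 exercise | (k=8,j=3): S=61.8266, (K−S)⁺=21.5534, hold=21.1958 ⇒ V=21.5534 exercise | (k=8,j=4): S=75.7400, (K−S)⁺=7.6400, hold=7.5047 ⇒ V=7.6400 exercise | (k=8,j=5): S=92.7844, (K−S)⁺=0.0000, hold=0.0000 ⇒ V=0.0000 continue | (k=8,j=6): S=113.6645, (K−S)⁺=0.0000, hold=0.0000 ⇒ V=0.0000 continue | (k=8,j=7): S=139.2433, (K−S)⁺=0.0000, hold=0.0000 ⇒ V=0.0000 continue | (k=8,j=8): S=170.5784, (K−S)⁺=0.0000, hold=0.0000 ⇒ V=0.0000 continue  boundary S*=75.7400
step 7: (k=7,j=0): S=37.2221, (K−S)⁺=46.1579, hold=45.8003 ⇒ V=46.1579 exercise | (k=7,j=1): S=45.5986, (K−S)⁺=37.7814, hold=37.4239 ⇒ V=37.7814 exercise | (k=7,j=2): S=55.8600, (K−S)⁺=27.5200, hold=27.1625 ⇒ V=27.5200 exercise | (k=7,j=3): S=68.4306, (K−S)⁺=14.9494, hold=14.5918 ⇒ V=14.9494 exercise | (k=7,j=4): S=83.8301, (K−S)⁺=0.0000, hold=3.8353 ⇒ V=3.8353 continue | (k=7,j=5): S=102.6951, (K−S)⁺=0.0000, hold=0.0000 ⇒ V=0.0000 continue | (k=7,j=6): S=125.8055, (K−S)⁺=0.0000, hold=0.0000 ⇒ V=0.0000 continue | (k=7,j=7): S=154.1165, (K−S)⁺=0.0000, hold=0.0000 ⇒ V=0.0000 continue  boundary S*=68.4306
step 6: (k=6,j=0): S=41.1980, (K−S)⁺=42.1820, hold=41.8244 ⇒ V=42.1820 exercise | (k=6,j=1): S=50.4691, (K−S)⁺=32.9109, hold=32.5533 ⇒ V=32.9109 exercise | (k=6,j=2): S=61.8266, (K−S)⁺=21.5534, hold=21.1958 ⇒ V=21.5534 exercise | (k=6,j=3): S=75.7400, (K−S)⁺=7.6400, hold=9.3982 ⇒ V=9.3982 continue | (k=6,j=4): S=92.7844, (K−S)⁺=0.0000, hold=1.9254 ⇒ V=1.9254 continue | (k=6,j=5): S=113.6645, (K−S)⁺=0.0000, hold=0.0000 ⇒ V=0.0000 continue | (k=6,j=6): S=139.2433, (K−S)⁺=0.0000, hold=0.0000 ⇒ V=0.0000 continue  boundary S*=61.8266
step 5: (k=5,j=0): S=45.5986, (K−S)⁺=37.7814, hold=37.4239 ⇒ V=37.7814 exercise | (k=5,j=1): S=55.8600, (K−S)⁺=27.5200, hold=27.1625 ⇒ V=27.5200 exercise | (k=5,j=2): S=68.4306, (K−S)⁺=14.9494, hold=15.4599 ⇒ V=15.4599 continue | (k=5,j=3): S=83.8301, (K−S)⁺=0.0000, hold=5.6685 ⇒ V=5.6685 continue | (k=5,j=4): S=102.6951, (K−S)⁺=0.0000, hold=0.9665 ⇒ V=0.9665 continue | (k=5,j=5): S=125.8055, (K−S)⁺=0.0000, hold=0.0000 ⇒ V=0.0000 continue  boundary S*=55.8600
step 4: (k=4,j=0): S=50.4691, (K−S)⁺=32.9109, hold=32.5533 ⇒ V=32.9109 exercise | (k=4,j=1): S=61.8266, (K−S)⁺=21.5534, hold=21.4478 ⇒ V=21.5534 exercise | (k=4,j=2): S=75.7400, (K−S)⁺=7.6400, hold=10.5595 ⇒ V=10.5595 continue | (k=4,j=3): S=92.7844, (K−S)⁺=0.0000, hold=3.3228 ⇒ V=3.3228 continue | (k=4,j=4): S=113.6645, (K−S)⁺=0.0000, hold=0.4852 ⇒ V=0.4852 continue  boundary S*=61.8266
step 3: (k=3,j=0): S=55.8600, (K−S)⁺=27.5200, hold=27.1625 ⇒ V=27.5200 exercise | (k=3,j=1): S=68.4306, (K−S)⁺=14.9494, hold=16.0332 ⇒ V=16.0332 continue | (k=3,j=2): S=83.8301, (K−S)⁺=0.0000, hold=6.9414 ⇒ V=6.9414 continue | (k=3,j=3): S=102.6951, (K−S)⁺=0.0000, hold=1.9076 ⇒ V=1.9076 continue  boundary S*=55.8600
step 2: (k=2,j=0): S=61.8266, (K−S)⁺=21.5534, hold=21.7309 ⇒ V=21.7309 continue | (k=2,j=1): S=75.7400, (K−S)⁺=7.6400, hold=11.4758 ⇒ V=11.4758 continue | (k=2,j=2): S=92.7844, (K−S)⁺=0.0000, hold=4.4264 ⇒ V=4.4264 continue  boundary S*=-
step 1: (k=1,j=0): S=68.4306, (K−S)⁺=14.9494, hold=16.5747 ⇒ V=16.5747 continue | (k=1,j=1): S=83.8301, (K−S)⁺=0.0000, hold=7.9463 ⇒ V=7.9463 continue  boundary S*=-
step 0: (k=0,j=0): S=75.7400, (K−S)⁺=7.6400, hold=12.2437 ⇒ V=12.2437 continue  boundary S*=-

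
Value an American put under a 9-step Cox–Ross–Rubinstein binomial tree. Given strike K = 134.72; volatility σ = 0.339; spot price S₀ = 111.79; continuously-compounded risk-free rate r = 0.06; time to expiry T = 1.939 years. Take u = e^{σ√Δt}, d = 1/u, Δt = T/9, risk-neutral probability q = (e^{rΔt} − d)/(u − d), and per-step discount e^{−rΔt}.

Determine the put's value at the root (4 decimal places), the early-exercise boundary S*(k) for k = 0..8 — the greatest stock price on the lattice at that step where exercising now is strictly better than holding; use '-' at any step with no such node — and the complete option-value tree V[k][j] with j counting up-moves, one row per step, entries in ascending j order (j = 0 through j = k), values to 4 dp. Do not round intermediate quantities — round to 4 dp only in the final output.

Δt=0.21544, u=1.17041, d=0.85440, q=0.50192, disc=e^(-rΔt)=0.98716
k=9 terminal: V=max(K-S,0) → 107.5946 97.5623 83.8196 64.9941 39.2061 3.8804 0.0000 0.0000 0.0000 0.0000
k=8: j=0 S=31.7477 intr=102.9723 cont=101.2420 V=102.9723[EX]; j=1 S=43.4896 intr=91.2304 cont=89.5002 V=91.2304[EX]; j=2 S=59.5741 intr=75.1459 cont=73.4156 V=75.1459[EX]; j=3 S=81.6075 intr=53.1125 cont=51.3822 V=53.1125[EX]; j=4 S=111.7900 intr=22.9300 cont=21.1997 V=22.9300[EX]; j=5 S=153.1354 intr=0.0000 cont=1.9079 V=1.9079[hold]; j=6 S=209.7724 intr=0.0000 cont=0.0000 V=0.0000[hold]; j=7 S=287.3564 intr=0.0000 cont=0.0000 V=0.0000[hold]; j=8 S=393.6349 intr=0.0000 cont=0.0000 V=0.0000[hold]  S*(8)=111.7900
k=7: j=0 S=37.1577 intr=97.5623 cont=95.8320 V=97.5623[EX]; j=1 S=50.9004 intr=83.8196 cont=82.0893 V=83.8196[EX]; j=2 S=69.7259 intr=64.9941 cont=63.2639 V=64.9941[EX]; j=3 S=95.5139 intr=39.2061 cont=37.4758 V=39.2061[EX]; j=4 S=130.8396 intr=3.8804 cont=12.2197 V=12.2197[hold]; j=5 S=179.2305 intr=0.0000 cont=0.9381 V=0.9381[hold]; j=6 S=245.5187 intr=0.0000 cont=0.0000 V=0.0000[hold]; j=7 S=336.3235 intr=0.0000 cont=0.0000 V=0.0000[hold]  S*(7)=95.5139
k=6: j=0 S=43.4896 intr=91.2304 cont=89.5002 V=91.2304[EX]; j=1 S=59.5741 intr=75.1459 cont=73.4156 V=75.1459[EX]; j=2 S=81.6075 intr=53.1125 cont=51.3822 V=53.1125[EX]; j=3 S=111.7900 intr=22.9300 cont=25.3316 V=25.3316[hold]; j=4 S=153.1354 intr=0.0000 cont=6.4731 V=6.4731[hold]; j=5 S=209.7724 intr=0.0000 cont=0.4613 V=0.4613[hold]; j=6 S=287.3564 intr=0.0000 cont=0.0000 V=0.0000[hold]  S*(6)=81.6075
k=5: j=0 S=50.9004 intr=83.8196 cont=82.0893 V=83.8196[EX]; j=1 S=69.7259 intr=64.9941 cont=63.2639 V=64.9941[EX]; j=2 S=95.5139 intr=39.2061 cont=38.6657 V=39.2061[EX]; j=3 S=130.8396 intr=3.8804 cont=15.6624 V=15.6624[hold]; j=4 S=179.2305 intr=0.0000 cont=3.4113 V=3.4113[hold]; j=5 S=245.5187 intr=0.0000 cont=0.2268 V=0.2268[hold]  S*(5)=95.5139
k=4: j=0 S=59.5741 intr=75.1459 cont=73.4156 V=75.1459[EX]; j=1 S=81.6075 intr=53.1125 cont=51.3822 V=53.1125[EX]; j=2 S=111.7900 intr=22.9300 cont=27.0374 V=27.0374[hold]; j=3 S=153.1354 intr=0.0000 cont=9.3912 V=9.3912[hold]; j=4 S=209.7724 intr=0.0000 cont=1.7896 V=1.7896[hold]  S*(4)=81.6075
k=3: j=0 S=69.7259 intr=64.9941 cont=63.2639 V=64.9941[EX]; j=1 S=95.5139 intr=39.2061 cont=39.5109 V=39.5109[hold]; j=2 S=130.8396 intr=3.8804 cont=17.9470 V=17.9470[hold]; j=3 S=179.2305 intr=0.0000 cont=5.5042 V=5.5042[hold]  S*(3)=69.7259
k=2: j=0 S=81.6075 intr=53.1125 cont=51.5332 V=53.1125[EX]; j=1 S=111.7900 intr=22.9300 cont=28.3192 V=28.3192[hold]; j=2 S=153.1354 intr=0.0000 cont=11.5515 V=11.5515[hold]  S*(2)=81.6075
k=1: j=0 S=95.5139 intr=39.2061 cont=40.1460 V=40.1460[hold]; j=1 S=130.8396 intr=3.8804 cont=19.6476 V=19.6476[hold]  S*(1)=-
k=0: j=0 S=111.7900 intr=22.9300 cont=29.4740 V=29.4740[hold]  S*(0)=-

price = 29.4740
boundary = - - 81.6075 69.7259 81.6075 95.5139 81.6075 95.5139 111.7900
tree:
29.4740
40.1460 19.6476
53.1125 28.3192 11.5515
64.9941 39.5109 17.9470 5.5042
75.1459 53.1125 27.0374 9.3912 1.7896
83.8196 64.9941 39.2061 15.6624 3.4113 0.2268
91.2304 75.1459 53.1125 25.3316 6.4731 0.4613 0.0000
97.5623 83.8196 64.9941 39.2061 12.2197 0.9381 0.0000 0.0000
102.9723 91.2304 75.1459 53.1125 22.9300 1.9079 0.0000 0.0000 0.0000
107.5946 97.5623 83.8196 64.9941 39.2061 3.8804 0.0000 0.0000 0.0000 0.0000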